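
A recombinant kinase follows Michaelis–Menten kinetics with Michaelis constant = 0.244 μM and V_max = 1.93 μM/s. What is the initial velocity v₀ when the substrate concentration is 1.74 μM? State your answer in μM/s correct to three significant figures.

[S]/(Km+[S]) = 1.74/1.984 = 0.8770, the fractional saturation.
v = 0.8770 × Vmax = 0.8770 × 1.93 = 1.69 μM/s.

1.69 μM/s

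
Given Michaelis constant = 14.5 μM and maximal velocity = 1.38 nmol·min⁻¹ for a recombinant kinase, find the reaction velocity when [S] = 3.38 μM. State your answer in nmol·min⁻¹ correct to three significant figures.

0.261 nmol·min⁻¹

[S]/(Km+[S]) = 3.38/17.88 = 0.1890, the fractional saturation.
v = 0.1890 × Vmax = 0.1890 × 1.38 = 0.261 nmol·min⁻¹.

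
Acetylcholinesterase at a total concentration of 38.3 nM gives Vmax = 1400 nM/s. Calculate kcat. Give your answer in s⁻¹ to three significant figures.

36.6 s⁻¹

kcat = Vmax/[E]total = 1400 nM/s / 38.3 nM = 36.6 s⁻¹.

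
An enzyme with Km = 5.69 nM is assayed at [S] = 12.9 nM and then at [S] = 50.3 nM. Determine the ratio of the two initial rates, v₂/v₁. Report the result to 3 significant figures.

1.29

Since Vmax cancels, v₂/v₁ = [S]₂(Km+[S]₁) / [S]₁(Km+[S]₂).
= 50.3×(5.69+12.9) / (12.9×(5.69+50.3)) = 935.1/722.3 = 1.29.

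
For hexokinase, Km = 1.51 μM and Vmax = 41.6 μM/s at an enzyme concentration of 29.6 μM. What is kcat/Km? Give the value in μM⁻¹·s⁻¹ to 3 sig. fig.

0.931 μM⁻¹·s⁻¹

kcat = Vmax/[E]total = 41.6/29.6 = 1.41 s⁻¹.
kcat/Km = 1.41/1.51 = 0.931 μM⁻¹·s⁻¹.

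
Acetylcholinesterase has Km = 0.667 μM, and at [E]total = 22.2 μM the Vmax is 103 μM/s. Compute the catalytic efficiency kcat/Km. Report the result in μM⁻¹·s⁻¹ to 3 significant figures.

6.96 μM⁻¹·s⁻¹

kcat = Vmax/[E]total = 103/22.2 = 4.64 s⁻¹.
kcat/Km = 4.64/0.667 = 6.96 μM⁻¹·s⁻¹.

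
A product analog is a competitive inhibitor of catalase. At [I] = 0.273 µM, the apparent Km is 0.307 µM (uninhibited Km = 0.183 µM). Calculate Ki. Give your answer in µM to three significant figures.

Competitive: Km,app = α·Km with α = 1 + [I]/Ki.
α = Km,app/Km = 0.307/0.183 = 1.678.
Since α = 1 + [I]/Ki, [I]/Ki = 1.678 − 1 = 0.6776 and Ki = 0.273/0.6776 = 0.403 µM.

0.403 µM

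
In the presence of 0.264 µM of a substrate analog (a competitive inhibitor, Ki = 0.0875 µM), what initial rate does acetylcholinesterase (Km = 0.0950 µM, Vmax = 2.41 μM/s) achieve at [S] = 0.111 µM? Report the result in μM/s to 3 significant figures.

0.543 μM/s

With α = 1 + [I]/Ki = 1 + 0.264/0.0875 = 4.017, the competitive rate law is v = Vmax[S] / (αKm + [S]).
v = 2.41×0.111 / (4.017×0.0950 + 0.111) = 0.2675/0.4926 = 0.543 μM/s.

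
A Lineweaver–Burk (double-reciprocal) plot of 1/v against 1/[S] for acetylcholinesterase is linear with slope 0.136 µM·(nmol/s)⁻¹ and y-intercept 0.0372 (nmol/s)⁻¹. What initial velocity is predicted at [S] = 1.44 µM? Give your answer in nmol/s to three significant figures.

The y-intercept is 1/Vmax, so Vmax = 1/0.0372 = 26.9 nmol/s.
The slope is Km/Vmax, so Km = 0.136 × 26.9 = 3.66 µM.
Then v = 26.9 × 1.44/(3.66 + 1.44) = 7.60 nmol/s.

7.60 nmol/s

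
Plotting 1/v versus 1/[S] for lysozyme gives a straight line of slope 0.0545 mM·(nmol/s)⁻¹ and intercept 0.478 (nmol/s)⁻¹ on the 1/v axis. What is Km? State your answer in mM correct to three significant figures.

y-intercept = 1/Vmax ⇒ Vmax = 2.09 nmol/s; slope = Km/Vmax ⇒ Km = slope × Vmax.
Km = 0.0545 × 2.09 = 0.114 mM.

0.114 mM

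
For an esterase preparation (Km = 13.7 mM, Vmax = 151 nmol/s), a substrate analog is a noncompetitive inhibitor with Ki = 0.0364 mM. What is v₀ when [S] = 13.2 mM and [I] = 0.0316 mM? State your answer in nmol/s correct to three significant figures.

With α = 1 + [I]/Ki = 1 + 0.0316/0.0364 = 1.868, the noncompetitive rate law is v = (Vmax/α)·[S] / (Km + [S]).
v = (151/1.868)×13.2 / (13.7 + 13.2) = 1067/26.90 = 39.7 nmol/s.

39.7 nmol/s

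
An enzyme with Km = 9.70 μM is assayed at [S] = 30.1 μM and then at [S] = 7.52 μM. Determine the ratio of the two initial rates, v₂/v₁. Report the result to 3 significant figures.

The fractional saturations are [S]/(Km+[S]) = 30.1/39.80 = 0.7563 and 7.52/17.22 = 0.4367.
v₂/v₁ is just their ratio: 0.4367/0.7563 = 0.577.

0.577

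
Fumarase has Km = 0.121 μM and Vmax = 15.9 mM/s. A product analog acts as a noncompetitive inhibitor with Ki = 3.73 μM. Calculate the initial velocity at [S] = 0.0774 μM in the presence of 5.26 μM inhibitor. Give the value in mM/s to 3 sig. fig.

α = 1 + [I]/Ki = 1 + 5.26/3.73 = 2.410.
For a noncompetitive inhibitor, Vmax is reduced to Vmax/α while Km is unchanged: Km,app = 0.121 μM, Vmax,app = 6.60 mM/s.
v = Vmax,app·[S]/(Km,app + [S]) = 6.60 × 0.0774/(0.121 + 0.0774) = 2.57 mM/s.

2.57 mM/s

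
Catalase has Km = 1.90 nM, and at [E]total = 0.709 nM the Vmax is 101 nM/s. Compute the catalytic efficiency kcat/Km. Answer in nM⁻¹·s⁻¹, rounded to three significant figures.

75.0 nM⁻¹·s⁻¹

kcat = Vmax/[E]total = 101/0.709 = 142 s⁻¹.
kcat/Km = 142/1.90 = 75.0 nM⁻¹·s⁻¹.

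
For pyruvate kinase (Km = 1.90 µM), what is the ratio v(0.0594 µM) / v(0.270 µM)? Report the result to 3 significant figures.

The fractional saturations are [S]/(Km+[S]) = 0.270/2.170 = 0.1244 and 0.0594/1.959 = 0.03032.
v₂/v₁ is just their ratio: 0.03032/0.1244 = 0.244.

0.244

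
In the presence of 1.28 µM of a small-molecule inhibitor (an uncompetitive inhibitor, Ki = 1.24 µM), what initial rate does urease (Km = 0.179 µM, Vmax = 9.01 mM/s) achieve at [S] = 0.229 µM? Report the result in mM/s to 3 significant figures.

3.20 mM/s

α = 1 + [I]/Ki = 1 + 1.28/1.24 = 2.032.
For an uncompetitive inhibitor, both parameters are divided by α, giving Vmax/α and Km/α: Km,app = 0.0881 µM, Vmax,app = 4.43 mM/s.
v = Vmax,app·[S]/(Km,app + [S]) = 4.43 × 0.229/(0.0881 + 0.229) = 3.20 mM/s.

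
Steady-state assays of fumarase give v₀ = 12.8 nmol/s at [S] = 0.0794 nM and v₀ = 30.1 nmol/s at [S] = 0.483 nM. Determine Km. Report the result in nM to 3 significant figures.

In reciprocal form, 1/v = (Km/Vmax)·(1/[S]) + 1/Vmax. The two points give (1/[S], 1/v) = (12.59, 0.07812) and (2.070, 0.03322).
Slope = (0.07812 − 0.03322)/(12.59 − 2.070) = 0.004267; intercept = 0.07812 − 0.004267×12.59 = 0.02439.
Vmax = 1/intercept = 41.0 nmol/s; Km = slope × Vmax = 0.004267 × 41.0 = 0.175 nM.

0.175 nM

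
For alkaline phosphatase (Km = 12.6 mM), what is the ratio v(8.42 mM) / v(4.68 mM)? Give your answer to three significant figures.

1.48

The fractional saturations are [S]/(Km+[S]) = 4.68/17.28 = 0.2708 and 8.42/21.02 = 0.4006.
v₂/v₁ is just their ratio: 0.4006/0.2708 = 1.48.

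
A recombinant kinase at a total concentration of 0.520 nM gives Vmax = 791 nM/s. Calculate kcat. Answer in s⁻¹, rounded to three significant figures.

kcat = Vmax/[E]total = 791 nM/s / 0.520 nM = 1520 s⁻¹.

1520 s⁻¹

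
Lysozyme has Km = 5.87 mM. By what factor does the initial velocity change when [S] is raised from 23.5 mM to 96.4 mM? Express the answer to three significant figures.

Since Vmax cancels, v₂/v₁ = [S]₂(Km+[S]₁) / [S]₁(Km+[S]₂).
= 96.4×(5.87+23.5) / (23.5×(5.87+96.4)) = 2831/2403 = 1.18.

1.18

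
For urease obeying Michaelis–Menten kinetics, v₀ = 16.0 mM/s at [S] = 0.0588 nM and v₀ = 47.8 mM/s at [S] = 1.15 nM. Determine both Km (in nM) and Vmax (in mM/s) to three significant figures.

From v = Vmax[S]/(Km+[S]), each point gives Vmax = v(Km+[S])/[S].
Equating: 16.0(Km+0.0588)/0.0588 = 47.8(Km+1.15)/1.15.
272.1·Km + 16.0 = 41.57·Km + 47.8, so (272.1 − 41.57)·Km = 47.8 − 16.0.
Km = 31.80/230.5 = 0.138 nM; then Vmax = 16.0(0.138+0.0588)/0.0588 = 53.5 mM/s.

Km = 0.138 nM; Vmax = 53.5 mM/s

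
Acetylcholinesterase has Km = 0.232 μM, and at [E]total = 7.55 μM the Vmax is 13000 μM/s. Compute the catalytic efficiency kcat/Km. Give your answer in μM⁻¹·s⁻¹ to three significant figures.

kcat = Vmax/[E]total = 13000/7.55 = 1720 s⁻¹.
kcat/Km = 1720/0.232 = 7420 μM⁻¹·s⁻¹.

7420 μM⁻¹·s⁻¹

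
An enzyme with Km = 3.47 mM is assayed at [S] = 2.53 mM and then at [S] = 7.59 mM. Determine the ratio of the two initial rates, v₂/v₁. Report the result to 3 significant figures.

The fractional saturations are [S]/(Km+[S]) = 2.53/6.000 = 0.4217 and 7.59/11.06 = 0.6863.
v₂/v₁ is just their ratio: 0.6863/0.4217 = 1.63.

1.63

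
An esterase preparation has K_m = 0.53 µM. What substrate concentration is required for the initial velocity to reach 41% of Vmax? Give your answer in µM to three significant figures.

v/Vmax = [S]/(Km+[S]) = 0.41, so [S] = Km·0.41/(1 − 0.41) = 0.53 × 0.6949.
[S] = 0.368 µM.

0.368 µM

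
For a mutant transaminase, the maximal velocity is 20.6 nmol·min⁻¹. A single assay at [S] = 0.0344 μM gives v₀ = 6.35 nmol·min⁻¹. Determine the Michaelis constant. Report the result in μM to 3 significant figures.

0.0772 μM

v/Vmax = 6.35/20.6 = 0.3083 = [S]/(Km+[S]).
So Km + [S] = [S]/0.3083 = 0.1116 μM, giving Km = 0.1116 − 0.0344 = 0.0772 μM.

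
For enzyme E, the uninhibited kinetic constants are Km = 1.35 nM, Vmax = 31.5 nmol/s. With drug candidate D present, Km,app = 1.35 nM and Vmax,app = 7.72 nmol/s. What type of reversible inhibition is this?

noncompetitive

Vmax decreases (31.5 → 7.72 nmol/s) while Km is unchanged — pure noncompetitive inhibition.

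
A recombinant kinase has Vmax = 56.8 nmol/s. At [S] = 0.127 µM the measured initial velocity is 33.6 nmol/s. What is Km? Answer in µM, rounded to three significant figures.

v/Vmax = 33.6/56.8 = 0.5915 = [S]/(Km+[S]).
So Km + [S] = [S]/0.5915 = 0.2147 µM, giving Km = 0.2147 − 0.127 = 0.0877 µM.

0.0877 µM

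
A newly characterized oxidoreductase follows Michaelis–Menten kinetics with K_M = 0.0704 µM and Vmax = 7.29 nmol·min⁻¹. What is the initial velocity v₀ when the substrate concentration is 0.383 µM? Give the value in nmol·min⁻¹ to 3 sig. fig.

v = Vmax·[S]/(Km + [S]) = 7.29 × 0.383 / (0.0704 + 0.383)
  = 2.792 / 0.4534 = 6.16 nmol·min⁻¹.

6.16 nmol·min⁻¹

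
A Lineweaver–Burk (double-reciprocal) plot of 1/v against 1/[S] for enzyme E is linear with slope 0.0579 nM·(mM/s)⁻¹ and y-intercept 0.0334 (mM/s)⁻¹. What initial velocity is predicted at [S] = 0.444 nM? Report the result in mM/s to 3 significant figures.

6.10 mM/s

The y-intercept is 1/Vmax, so Vmax = 1/0.0334 = 29.9 mM/s.
The slope is Km/Vmax, so Km = 0.0579 × 29.9 = 1.73 nM.
Then v = 29.9 × 0.444/(1.73 + 0.444) = 6.10 mM/s.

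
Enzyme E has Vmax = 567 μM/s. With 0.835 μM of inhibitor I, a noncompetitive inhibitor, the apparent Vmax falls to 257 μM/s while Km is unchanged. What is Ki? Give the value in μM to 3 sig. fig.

0.692 μM

Noncompetitive: Vmax,app = Vmax/α with α = 1 + [I]/Ki.
α = Vmax/Vmax,app = 567/257 = 2.206.
Ki = [I]/(α − 1) = 0.835/1.206 = 0.692 μM.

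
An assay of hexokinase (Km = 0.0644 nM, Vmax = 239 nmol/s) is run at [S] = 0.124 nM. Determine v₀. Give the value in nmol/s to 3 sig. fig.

157 nmol/s

[S]/(Km+[S]) = 0.124/0.1884 = 0.6582, the fractional saturation.
v = 0.6582 × Vmax = 0.6582 × 239 = 157 nmol/s.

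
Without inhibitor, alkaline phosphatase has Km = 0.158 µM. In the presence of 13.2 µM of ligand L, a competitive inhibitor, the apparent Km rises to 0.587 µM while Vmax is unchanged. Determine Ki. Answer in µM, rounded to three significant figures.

Competitive: Km,app = α·Km with α = 1 + [I]/Ki.
α = Km,app/Km = 0.587/0.158 = 3.715.
Since α = 1 + [I]/Ki, [I]/Ki = 3.715 − 1 = 2.715 and Ki = 13.2/2.715 = 4.86 µM.

4.86 µM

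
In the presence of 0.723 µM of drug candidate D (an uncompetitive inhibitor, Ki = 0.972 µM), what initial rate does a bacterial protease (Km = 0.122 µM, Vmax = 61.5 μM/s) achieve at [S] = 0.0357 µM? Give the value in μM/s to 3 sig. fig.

11.9 μM/s

With α = 1 + [I]/Ki = 1 + 0.723/0.972 = 1.744, the uncompetitive rate law is v = (Vmax/α)·[S] / (Km/α + [S]).
v = (61.5/1.744)×0.0357 / (0.122/1.744 + 0.0357) = 1.259/0.1057 = 11.9 μM/s.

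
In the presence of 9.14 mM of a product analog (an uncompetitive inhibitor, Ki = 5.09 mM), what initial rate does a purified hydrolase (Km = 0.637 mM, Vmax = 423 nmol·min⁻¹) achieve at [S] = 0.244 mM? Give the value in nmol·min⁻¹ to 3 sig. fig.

78.2 nmol·min⁻¹

With α = 1 + [I]/Ki = 1 + 9.14/5.09 = 2.796, the uncompetitive rate law is v = (Vmax/α)·[S] / (Km/α + [S]).
v = (423/2.796)×0.244 / (0.637/2.796 + 0.244) = 36.92/0.4719 = 78.2 nmol·min⁻¹.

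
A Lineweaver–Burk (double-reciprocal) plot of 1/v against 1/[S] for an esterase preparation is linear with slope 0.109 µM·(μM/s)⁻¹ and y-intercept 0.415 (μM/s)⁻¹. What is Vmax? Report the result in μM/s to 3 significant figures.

The y-intercept of a Lineweaver–Burk plot equals 1/Vmax, so Vmax = 1/0.415 = 2.41 μM/s.

2.41 μM/s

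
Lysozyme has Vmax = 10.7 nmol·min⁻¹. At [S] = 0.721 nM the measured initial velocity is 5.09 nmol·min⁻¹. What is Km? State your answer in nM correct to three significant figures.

0.795 nM

v/Vmax = 5.09/10.7 = 0.4757 = [S]/(Km+[S]).
So Km + [S] = [S]/0.4757 = 1.516 nM, giving Km = 1.516 − 0.721 = 0.795 nM.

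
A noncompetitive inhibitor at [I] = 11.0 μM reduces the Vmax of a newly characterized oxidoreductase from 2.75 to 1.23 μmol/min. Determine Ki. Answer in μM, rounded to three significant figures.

8.90 μM

Noncompetitive: Vmax,app = Vmax/α with α = 1 + [I]/Ki.
α = Vmax/Vmax,app = 2.75/1.23 = 2.236.
Ki = [I]/(α − 1) = 11.0/1.236 = 8.90 μM.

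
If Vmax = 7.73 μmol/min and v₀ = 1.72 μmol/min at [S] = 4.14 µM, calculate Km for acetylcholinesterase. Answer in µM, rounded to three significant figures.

v/Vmax = 1.72/7.73 = 0.2225 = [S]/(Km+[S]).
So Km + [S] = [S]/0.2225 = 18.61 µM, giving Km = 18.61 − 4.14 = 14.5 µM.

14.5 µM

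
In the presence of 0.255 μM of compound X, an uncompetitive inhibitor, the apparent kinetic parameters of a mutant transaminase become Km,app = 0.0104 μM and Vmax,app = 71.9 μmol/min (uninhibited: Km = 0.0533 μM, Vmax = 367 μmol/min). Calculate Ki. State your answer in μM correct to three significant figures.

Uncompetitive: Vmax,app = Vmax/α (and Km,app = Km/α) with α = 1 + [I]/Ki.
α = Vmax/Vmax,app = 367/71.9 = 5.104.
Since α = 1 + [I]/Ki, [I]/Ki = 5.104 − 1 = 4.104 and Ki = 0.255/4.104 = 0.0621 μM.

0.0621 μM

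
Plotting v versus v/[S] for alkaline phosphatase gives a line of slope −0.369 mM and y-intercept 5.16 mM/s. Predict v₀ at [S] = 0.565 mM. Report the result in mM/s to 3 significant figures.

3.12 mM/s

In the Eadie–Hofstee form v = Vmax − Km·(v/[S]), the slope is −Km and the intercept is Vmax, so Km = 0.369 mM and Vmax = 5.16 mM/s.
v = 5.16 × 0.565/(0.369 + 0.565) = 3.12 mM/s.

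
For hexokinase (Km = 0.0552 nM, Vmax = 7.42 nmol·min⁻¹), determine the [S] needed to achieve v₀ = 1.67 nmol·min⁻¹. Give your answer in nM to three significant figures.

Rearranging v = Vmax[S]/(Km+[S]) gives [S] = Km·v/(Vmax − v).
[S] = 0.0552 × 1.67 / (7.42 − 1.67) = 0.09218/5.750 = 0.0160 nM.

0.0160 nM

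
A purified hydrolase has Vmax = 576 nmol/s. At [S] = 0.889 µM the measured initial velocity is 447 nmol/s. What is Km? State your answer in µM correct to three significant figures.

0.257 µM

v/Vmax = 447/576 = 0.7760 = [S]/(Km+[S]).
So Km + [S] = [S]/0.7760 = 1.146 µM, giving Km = 1.146 − 0.889 = 0.257 µM.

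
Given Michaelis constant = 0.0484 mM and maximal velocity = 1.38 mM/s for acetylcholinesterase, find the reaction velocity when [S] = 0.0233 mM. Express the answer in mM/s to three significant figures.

0.448 mM/s

[S]/(Km+[S]) = 0.0233/0.07170 = 0.3250, the fractional saturation.
v = 0.3250 × Vmax = 0.3250 × 1.38 = 0.448 mM/s.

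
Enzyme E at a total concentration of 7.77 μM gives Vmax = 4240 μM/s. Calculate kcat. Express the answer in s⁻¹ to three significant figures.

546 s⁻¹

kcat = Vmax/[E]total = 4240 μM/s / 7.77 μM = 546 s⁻¹.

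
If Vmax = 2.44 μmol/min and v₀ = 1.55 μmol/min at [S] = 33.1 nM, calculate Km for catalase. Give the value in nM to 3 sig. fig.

From v = Vmax[S]/(Km+[S]), Km = [S](Vmax − v)/v.
Km = 33.1 × (2.44 − 1.55) / 1.55 = 29.46/1.55 = 19.0 nM.

19.0 nM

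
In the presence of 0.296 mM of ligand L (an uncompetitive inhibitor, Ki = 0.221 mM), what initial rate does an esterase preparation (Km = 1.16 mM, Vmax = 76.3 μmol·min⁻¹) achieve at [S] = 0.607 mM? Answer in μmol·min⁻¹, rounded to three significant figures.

18.0 μmol·min⁻¹

α = 1 + [I]/Ki = 1 + 0.296/0.221 = 2.339.
For an uncompetitive inhibitor, both parameters are divided by α, giving Vmax/α and Km/α: Km,app = 0.496 mM, Vmax,app = 32.6 μmol·min⁻¹.
v = Vmax,app·[S]/(Km,app + [S]) = 32.6 × 0.607/(0.496 + 0.607) = 18.0 μmol·min⁻¹.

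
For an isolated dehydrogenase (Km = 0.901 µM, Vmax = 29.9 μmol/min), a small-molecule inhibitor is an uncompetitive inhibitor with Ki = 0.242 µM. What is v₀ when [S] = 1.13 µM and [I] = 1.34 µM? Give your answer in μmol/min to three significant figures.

4.08 μmol/min

α = 1 + [I]/Ki = 1 + 1.34/0.242 = 6.537.
For an uncompetitive inhibitor, both parameters are divided by α, giving Vmax/α and Km/α: Km,app = 0.138 µM, Vmax,app = 4.57 μmol/min.
v = Vmax,app·[S]/(Km,app + [S]) = 4.57 × 1.13/(0.138 + 1.13) = 4.08 μmol/min.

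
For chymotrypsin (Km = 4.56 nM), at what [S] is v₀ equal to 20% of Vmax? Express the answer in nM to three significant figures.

v/Vmax = [S]/(Km+[S]) = 0.2, so [S] = Km·0.2/(1 − 0.2) = 4.56 × 0.2500.
[S] = 1.14 nM.

1.14 nM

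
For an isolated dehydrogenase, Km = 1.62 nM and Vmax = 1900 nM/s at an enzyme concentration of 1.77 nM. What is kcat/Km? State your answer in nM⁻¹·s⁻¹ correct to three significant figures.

kcat = Vmax/[E]total = 1900/1.77 = 1070 s⁻¹.
kcat/Km = 1070/1.62 = 663 nM⁻¹·s⁻¹.

663 nM⁻¹·s⁻¹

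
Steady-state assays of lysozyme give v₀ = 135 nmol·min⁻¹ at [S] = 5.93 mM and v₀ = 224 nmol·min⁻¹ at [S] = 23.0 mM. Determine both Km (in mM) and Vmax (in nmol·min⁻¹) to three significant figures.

Km = 6.83 mM; Vmax = 291 nmol·min⁻¹

From v = Vmax[S]/(Km+[S]), each point gives Vmax = v(Km+[S])/[S].
Equating: 135(Km+5.93)/5.93 = 224(Km+23.0)/23.0.
22.77·Km + 135 = 9.739·Km + 224, so (22.77 − 9.739)·Km = 224 − 135.
Km = 89.00/13.03 = 6.83 mM; then Vmax = 135(6.83+5.93)/5.93 = 291 nmol·min⁻¹.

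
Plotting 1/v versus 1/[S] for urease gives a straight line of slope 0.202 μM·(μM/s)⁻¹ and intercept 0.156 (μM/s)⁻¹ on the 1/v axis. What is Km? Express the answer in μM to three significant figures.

1.29 μM

y-intercept = 1/Vmax ⇒ Vmax = 6.41 μM/s; slope = Km/Vmax ⇒ Km = slope × Vmax.
Km = 0.202 × 6.41 = 1.29 μM.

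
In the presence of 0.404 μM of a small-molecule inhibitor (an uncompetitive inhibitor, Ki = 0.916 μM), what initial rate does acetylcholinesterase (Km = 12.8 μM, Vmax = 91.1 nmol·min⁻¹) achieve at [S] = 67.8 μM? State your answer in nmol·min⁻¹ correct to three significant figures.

α = 1 + [I]/Ki = 1 + 0.404/0.916 = 1.441.
For an uncompetitive inhibitor, both parameters are divided by α, giving Vmax/α and Km/α: Km,app = 8.88 μM, Vmax,app = 63.2 nmol·min⁻¹.
v = Vmax,app·[S]/(Km,app + [S]) = 63.2 × 67.8/(8.88 + 67.8) = 55.9 nmol·min⁻¹.

55.9 nmol·min⁻¹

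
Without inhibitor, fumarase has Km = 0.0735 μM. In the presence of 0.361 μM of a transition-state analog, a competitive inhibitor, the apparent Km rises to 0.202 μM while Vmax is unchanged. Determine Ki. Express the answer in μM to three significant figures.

Competitive: Km,app = α·Km with α = 1 + [I]/Ki.
α = Km,app/Km = 0.202/0.0735 = 2.748.
Since α = 1 + [I]/Ki, [I]/Ki = 2.748 − 1 = 1.748 and Ki = 0.361/1.748 = 0.206 μM.

0.206 μM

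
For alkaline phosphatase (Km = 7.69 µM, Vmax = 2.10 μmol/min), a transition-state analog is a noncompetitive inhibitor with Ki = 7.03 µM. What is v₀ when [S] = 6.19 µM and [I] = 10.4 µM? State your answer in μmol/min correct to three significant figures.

0.378 μmol/min

α = 1 + [I]/Ki = 1 + 10.4/7.03 = 2.479.
For a noncompetitive inhibitor, Vmax is reduced to Vmax/α while Km is unchanged: Km,app = 7.69 µM, Vmax,app = 0.847 μmol/min.
v = Vmax,app·[S]/(Km,app + [S]) = 0.847 × 6.19/(7.69 + 6.19) = 0.378 μmol/min.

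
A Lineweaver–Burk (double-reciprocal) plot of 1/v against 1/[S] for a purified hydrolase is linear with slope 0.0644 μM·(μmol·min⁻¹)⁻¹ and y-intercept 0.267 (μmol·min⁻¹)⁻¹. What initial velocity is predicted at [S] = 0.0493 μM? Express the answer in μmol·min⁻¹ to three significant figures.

The y-intercept is 1/Vmax, so Vmax = 1/0.267 = 3.75 μmol·min⁻¹.
The slope is Km/Vmax, so Km = 0.0644 × 3.75 = 0.241 μM.
Then v = 3.75 × 0.0493/(0.241 + 0.0493) = 0.636 μmol·min⁻¹.

0.636 μmol·min⁻¹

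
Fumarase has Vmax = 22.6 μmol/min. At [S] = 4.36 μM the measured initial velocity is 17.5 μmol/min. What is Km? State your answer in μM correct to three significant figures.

v/Vmax = 17.5/22.6 = 0.7743 = [S]/(Km+[S]).
So Km + [S] = [S]/0.7743 = 5.631 μM, giving Km = 5.631 − 4.36 = 1.27 μM.

1.27 μM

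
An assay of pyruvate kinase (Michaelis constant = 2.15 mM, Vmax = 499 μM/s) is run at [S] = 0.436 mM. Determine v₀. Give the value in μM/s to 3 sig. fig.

84.1 μM/s

v = Vmax·[S]/(Km + [S]) = 499 × 0.436 / (2.15 + 0.436)
  = 217.6 / 2.586 = 84.1 μM/s.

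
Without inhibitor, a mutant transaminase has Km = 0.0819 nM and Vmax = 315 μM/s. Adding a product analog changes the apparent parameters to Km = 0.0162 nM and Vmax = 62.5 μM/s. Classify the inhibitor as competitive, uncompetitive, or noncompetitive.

Both Km and Vmax decrease by the same factor (~5.04-fold) — characteristic of uncompetitive inhibition.

uncompetitive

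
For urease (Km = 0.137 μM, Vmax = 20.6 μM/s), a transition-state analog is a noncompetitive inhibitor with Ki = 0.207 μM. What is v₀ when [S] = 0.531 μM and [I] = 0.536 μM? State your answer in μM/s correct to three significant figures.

α = 1 + [I]/Ki = 1 + 0.536/0.207 = 3.589.
For a noncompetitive inhibitor, Vmax is reduced to Vmax/α while Km is unchanged: Km,app = 0.137 μM, Vmax,app = 5.74 μM/s.
v = Vmax,app·[S]/(Km,app + [S]) = 5.74 × 0.531/(0.137 + 0.531) = 4.56 μM/s.

4.56 μM/s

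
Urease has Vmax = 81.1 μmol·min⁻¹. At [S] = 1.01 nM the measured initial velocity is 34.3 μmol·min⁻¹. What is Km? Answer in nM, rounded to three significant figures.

1.38 nM

From v = Vmax[S]/(Km+[S]), Km = [S](Vmax − v)/v.
Km = 1.01 × (81.1 − 34.3) / 34.3 = 47.27/34.3 = 1.38 nM.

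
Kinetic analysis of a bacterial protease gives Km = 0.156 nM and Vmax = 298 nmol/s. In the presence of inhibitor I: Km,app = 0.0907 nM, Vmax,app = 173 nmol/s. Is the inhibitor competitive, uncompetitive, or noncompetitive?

Both Km and Vmax decrease by the same factor (~1.72-fold) — characteristic of uncompetitive inhibition.

uncompetitive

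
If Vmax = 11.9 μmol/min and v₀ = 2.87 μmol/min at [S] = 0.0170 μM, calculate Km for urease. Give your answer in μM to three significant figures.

0.0535 μM

v/Vmax = 2.87/11.9 = 0.2412 = [S]/(Km+[S]).
So Km + [S] = [S]/0.2412 = 0.07049 μM, giving Km = 0.07049 − 0.0170 = 0.0535 μM.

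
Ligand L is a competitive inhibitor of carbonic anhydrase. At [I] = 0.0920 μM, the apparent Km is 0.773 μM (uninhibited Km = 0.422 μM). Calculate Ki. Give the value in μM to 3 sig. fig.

Competitive: Km,app = α·Km with α = 1 + [I]/Ki.
α = Km,app/Km = 0.773/0.422 = 1.832.
Ki = [I]/(α − 1) = 0.0920/0.8318 = 0.111 μM.

0.111 μM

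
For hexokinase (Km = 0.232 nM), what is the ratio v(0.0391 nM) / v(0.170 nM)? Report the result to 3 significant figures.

The fractional saturations are [S]/(Km+[S]) = 0.170/0.4020 = 0.4229 and 0.0391/0.2711 = 0.1442.
v₂/v₁ is just their ratio: 0.1442/0.4229 = 0.341.

0.341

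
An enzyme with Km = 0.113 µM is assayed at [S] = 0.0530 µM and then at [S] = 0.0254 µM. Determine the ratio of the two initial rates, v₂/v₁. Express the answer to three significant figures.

0.575

Since Vmax cancels, v₂/v₁ = [S]₂(Km+[S]₁) / [S]₁(Km+[S]₂).
= 0.0254×(0.113+0.0530) / (0.0530×(0.113+0.0254)) = 0.004216/0.007335 = 0.575.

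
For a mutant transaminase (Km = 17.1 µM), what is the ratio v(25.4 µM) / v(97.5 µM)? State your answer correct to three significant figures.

0.702

Since Vmax cancels, v₂/v₁ = [S]₂(Km+[S]₁) / [S]₁(Km+[S]₂).
= 25.4×(17.1+97.5) / (97.5×(17.1+25.4)) = 2911/4144 = 0.702.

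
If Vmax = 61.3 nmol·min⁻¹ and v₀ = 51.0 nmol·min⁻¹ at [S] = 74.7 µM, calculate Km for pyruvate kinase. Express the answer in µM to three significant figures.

15.1 µM

v/Vmax = 51.0/61.3 = 0.8320 = [S]/(Km+[S]).
So Km + [S] = [S]/0.8320 = 89.79 µM, giving Km = 89.79 − 74.7 = 15.1 µM.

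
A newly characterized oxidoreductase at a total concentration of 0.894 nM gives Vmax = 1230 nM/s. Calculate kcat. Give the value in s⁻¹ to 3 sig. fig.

kcat = Vmax/[E]total = 1230 nM/s / 0.894 nM = 1380 s⁻¹.

1380 s⁻¹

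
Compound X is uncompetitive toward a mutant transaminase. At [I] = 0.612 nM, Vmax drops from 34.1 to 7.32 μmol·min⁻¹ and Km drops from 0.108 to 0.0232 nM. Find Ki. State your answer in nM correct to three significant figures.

Uncompetitive: Vmax,app = Vmax/α (and Km,app = Km/α) with α = 1 + [I]/Ki.
α = Vmax/Vmax,app = 34.1/7.32 = 4.658.
Ki = [I]/(α − 1) = 0.612/3.658 = 0.167 nM.

0.167 nM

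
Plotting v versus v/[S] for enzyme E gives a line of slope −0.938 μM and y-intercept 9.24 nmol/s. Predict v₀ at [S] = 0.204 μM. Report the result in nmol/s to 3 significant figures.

In the Eadie–Hofstee form v = Vmax − Km·(v/[S]), the slope is −Km and the intercept is Vmax, so Km = 0.938 μM and Vmax = 9.24 nmol/s.
v = 9.24 × 0.204/(0.938 + 0.204) = 1.65 nmol/s.

1.65 nmol/s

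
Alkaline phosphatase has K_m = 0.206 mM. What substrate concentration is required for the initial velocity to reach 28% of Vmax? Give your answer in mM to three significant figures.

v/Vmax = [S]/(Km+[S]) = 0.28, so [S] = Km·0.28/(1 − 0.28) = 0.206 × 0.3889.
[S] = 0.0801 mM.

0.0801 mM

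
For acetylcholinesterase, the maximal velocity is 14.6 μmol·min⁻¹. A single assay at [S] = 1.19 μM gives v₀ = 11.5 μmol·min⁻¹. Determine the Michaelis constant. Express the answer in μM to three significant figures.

From v = Vmax[S]/(Km+[S]), Km = [S](Vmax − v)/v.
Km = 1.19 × (14.6 − 11.5) / 11.5 = 3.689/11.5 = 0.321 μM.

0.321 μM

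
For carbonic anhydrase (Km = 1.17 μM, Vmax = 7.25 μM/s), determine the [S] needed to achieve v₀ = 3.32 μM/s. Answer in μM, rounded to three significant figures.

Rearranging v = Vmax[S]/(Km+[S]) gives [S] = Km·v/(Vmax − v).
[S] = 1.17 × 3.32 / (7.25 − 3.32) = 3.884/3.930 = 0.988 μM.

0.988 μM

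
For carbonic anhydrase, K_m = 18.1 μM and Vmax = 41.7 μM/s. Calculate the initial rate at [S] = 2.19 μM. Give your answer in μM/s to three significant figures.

4.50 μM/s

[S]/(Km+[S]) = 2.19/20.29 = 0.1079, the fractional saturation.
v = 0.1079 × Vmax = 0.1079 × 41.7 = 4.50 μM/s.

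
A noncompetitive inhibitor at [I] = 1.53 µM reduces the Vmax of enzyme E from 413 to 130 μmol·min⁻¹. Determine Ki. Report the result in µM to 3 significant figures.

Noncompetitive: Vmax,app = Vmax/α with α = 1 + [I]/Ki.
α = Vmax/Vmax,app = 413/130 = 3.177.
Ki = [I]/(α − 1) = 1.53/2.177 = 0.703 µM.

0.703 µM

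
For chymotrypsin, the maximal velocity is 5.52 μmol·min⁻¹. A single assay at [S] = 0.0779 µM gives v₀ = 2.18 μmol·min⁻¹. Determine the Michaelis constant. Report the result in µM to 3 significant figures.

0.119 µM

From v = Vmax[S]/(Km+[S]), Km = [S](Vmax − v)/v.
Km = 0.0779 × (5.52 − 2.18) / 2.18 = 0.2602/2.18 = 0.119 µM.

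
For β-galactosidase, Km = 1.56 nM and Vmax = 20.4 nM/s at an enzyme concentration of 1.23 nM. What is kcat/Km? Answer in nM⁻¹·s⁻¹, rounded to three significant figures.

10.6 nM⁻¹·s⁻¹

kcat = Vmax/[E]total = 20.4/1.23 = 16.6 s⁻¹.
kcat/Km = 16.6/1.56 = 10.6 nM⁻¹·s⁻¹.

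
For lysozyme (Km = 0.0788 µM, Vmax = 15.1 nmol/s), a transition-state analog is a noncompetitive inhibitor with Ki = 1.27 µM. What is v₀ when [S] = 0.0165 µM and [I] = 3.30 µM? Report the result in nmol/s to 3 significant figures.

α = 1 + [I]/Ki = 1 + 3.30/1.27 = 3.598.
For a noncompetitive inhibitor, Vmax is reduced to Vmax/α while Km is unchanged: Km,app = 0.0788 µM, Vmax,app = 4.20 nmol/s.
v = Vmax,app·[S]/(Km,app + [S]) = 4.20 × 0.0165/(0.0788 + 0.0165) = 0.727 nmol/s.

0.727 nmol/s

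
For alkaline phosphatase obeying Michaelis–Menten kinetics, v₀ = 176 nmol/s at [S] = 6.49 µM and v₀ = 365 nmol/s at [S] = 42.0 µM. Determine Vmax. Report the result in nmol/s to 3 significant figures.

454 nmol/s

From v = Vmax[S]/(Km+[S]), each point gives Vmax = v(Km+[S])/[S].
Equating: 176(Km+6.49)/6.49 = 365(Km+42.0)/42.0.
27.12·Km + 176 = 8.690·Km + 365, so (27.12 − 8.690)·Km = 365 − 176.
Km = 189.0/18.43 = 10.3 µM; then Vmax = 176(10.3+6.49)/6.49 = 454 nmol/s.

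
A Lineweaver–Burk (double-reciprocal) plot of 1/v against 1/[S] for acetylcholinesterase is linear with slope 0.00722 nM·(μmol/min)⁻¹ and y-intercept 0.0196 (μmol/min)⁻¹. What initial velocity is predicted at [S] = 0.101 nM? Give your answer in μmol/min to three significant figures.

The y-intercept is 1/Vmax, so Vmax = 1/0.0196 = 51.0 μmol/min.
The slope is Km/Vmax, so Km = 0.00722 × 51.0 = 0.368 nM.
Then v = 51.0 × 0.101/(0.368 + 0.101) = 11.0 μmol/min.

11.0 μmol/min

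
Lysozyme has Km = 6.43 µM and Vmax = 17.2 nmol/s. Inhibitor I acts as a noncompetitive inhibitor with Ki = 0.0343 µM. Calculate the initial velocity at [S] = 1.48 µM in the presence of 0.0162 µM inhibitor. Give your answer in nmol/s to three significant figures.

2.19 nmol/s

With α = 1 + [I]/Ki = 1 + 0.0162/0.0343 = 1.472, the noncompetitive rate law is v = (Vmax/α)·[S] / (Km + [S]).
v = (17.2/1.472)×1.48 / (6.43 + 1.48) = 17.29/7.910 = 2.19 nmol/s.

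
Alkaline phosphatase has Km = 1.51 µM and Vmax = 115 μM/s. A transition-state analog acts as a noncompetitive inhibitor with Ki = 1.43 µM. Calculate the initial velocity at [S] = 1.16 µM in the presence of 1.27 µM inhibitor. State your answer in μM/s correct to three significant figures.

α = 1 + [I]/Ki = 1 + 1.27/1.43 = 1.888.
For a noncompetitive inhibitor, Vmax is reduced to Vmax/α while Km is unchanged: Km,app = 1.51 µM, Vmax,app = 60.9 μM/s.
v = Vmax,app·[S]/(Km,app + [S]) = 60.9 × 1.16/(1.51 + 1.16) = 26.5 μM/s.

26.5 μM/s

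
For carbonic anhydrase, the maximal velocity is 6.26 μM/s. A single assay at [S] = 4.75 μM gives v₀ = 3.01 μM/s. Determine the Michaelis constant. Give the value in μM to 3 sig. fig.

5.13 μM

v/Vmax = 3.01/6.26 = 0.4808 = [S]/(Km+[S]).
So Km + [S] = [S]/0.4808 = 9.879 μM, giving Km = 9.879 − 4.75 = 5.13 μM.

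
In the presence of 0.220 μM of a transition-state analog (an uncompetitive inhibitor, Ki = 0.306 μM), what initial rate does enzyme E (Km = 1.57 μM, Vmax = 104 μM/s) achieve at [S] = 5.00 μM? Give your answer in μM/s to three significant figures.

α = 1 + [I]/Ki = 1 + 0.220/0.306 = 1.719.
For an uncompetitive inhibitor, both parameters are divided by α, giving Vmax/α and Km/α: Km,app = 0.913 μM, Vmax,app = 60.5 μM/s.
v = Vmax,app·[S]/(Km,app + [S]) = 60.5 × 5.00/(0.913 + 5.00) = 51.2 μM/s.

51.2 μM/s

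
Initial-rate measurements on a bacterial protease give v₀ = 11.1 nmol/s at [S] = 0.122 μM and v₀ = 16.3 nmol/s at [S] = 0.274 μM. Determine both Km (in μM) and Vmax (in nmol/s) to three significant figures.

Km = 0.165 μM; Vmax = 26.1 nmol/s

From v = Vmax[S]/(Km+[S]), each point gives Vmax = v(Km+[S])/[S].
Equating: 11.1(Km+0.122)/0.122 = 16.3(Km+0.274)/0.274.
90.98·Km + 11.1 = 59.49·Km + 16.3, so (90.98 − 59.49)·Km = 16.3 − 11.1.
Km = 5.200/31.49 = 0.165 μM; then Vmax = 11.1(0.165+0.122)/0.122 = 26.1 nmol/s.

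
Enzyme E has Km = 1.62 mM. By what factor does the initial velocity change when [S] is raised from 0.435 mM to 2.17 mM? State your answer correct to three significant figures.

2.70

Since Vmax cancels, v₂/v₁ = [S]₂(Km+[S]₁) / [S]₁(Km+[S]₂).
= 2.17×(1.62+0.435) / (0.435×(1.62+2.17)) = 4.459/1.649 = 2.70.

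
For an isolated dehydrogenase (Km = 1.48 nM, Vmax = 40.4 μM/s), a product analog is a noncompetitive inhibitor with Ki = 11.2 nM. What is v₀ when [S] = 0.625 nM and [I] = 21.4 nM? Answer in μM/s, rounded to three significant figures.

α = 1 + [I]/Ki = 1 + 21.4/11.2 = 2.911.
For a noncompetitive inhibitor, Vmax is reduced to Vmax/α while Km is unchanged: Km,app = 1.48 nM, Vmax,app = 13.9 μM/s.
v = Vmax,app·[S]/(Km,app + [S]) = 13.9 × 0.625/(1.48 + 0.625) = 4.12 μM/s.

4.12 μM/s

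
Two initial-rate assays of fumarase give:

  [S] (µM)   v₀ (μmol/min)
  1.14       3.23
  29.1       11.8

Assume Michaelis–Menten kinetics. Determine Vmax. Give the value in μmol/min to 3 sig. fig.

13.2 μmol/min

From v = Vmax[S]/(Km+[S]), each point gives Vmax = v(Km+[S])/[S].
Equating: 3.23(Km+1.14)/1.14 = 11.8(Km+29.1)/29.1.
2.833·Km + 3.23 = 0.4055·Km + 11.8, so (2.833 − 0.4055)·Km = 11.8 − 3.23.
Km = 8.570/2.428 = 3.53 µM; then Vmax = 3.23(3.53+1.14)/1.14 = 13.2 μmol/min.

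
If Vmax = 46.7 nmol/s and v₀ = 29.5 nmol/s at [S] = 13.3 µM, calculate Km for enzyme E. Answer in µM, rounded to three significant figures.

7.75 µM

v/Vmax = 29.5/46.7 = 0.6317 = [S]/(Km+[S]).
So Km + [S] = [S]/0.6317 = 21.05 µM, giving Km = 21.05 − 13.3 = 7.75 µM.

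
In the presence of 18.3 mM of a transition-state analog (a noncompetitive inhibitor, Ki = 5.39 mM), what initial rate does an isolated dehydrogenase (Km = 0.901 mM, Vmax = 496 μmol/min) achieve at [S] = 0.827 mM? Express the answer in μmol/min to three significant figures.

54.0 μmol/min

With α = 1 + [I]/Ki = 1 + 18.3/5.39 = 4.395, the noncompetitive rate law is v = (Vmax/α)·[S] / (Km + [S]).
v = (496/4.395)×0.827 / (0.901 + 0.827) = 93.33/1.728 = 54.0 μmol/min.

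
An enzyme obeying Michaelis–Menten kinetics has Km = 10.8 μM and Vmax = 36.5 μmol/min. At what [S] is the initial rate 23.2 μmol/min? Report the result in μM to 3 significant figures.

Rearranging v = Vmax[S]/(Km+[S]) gives [S] = Km·v/(Vmax − v).
[S] = 10.8 × 23.2 / (36.5 − 23.2) = 250.6/13.30 = 18.8 μM.

18.8 μM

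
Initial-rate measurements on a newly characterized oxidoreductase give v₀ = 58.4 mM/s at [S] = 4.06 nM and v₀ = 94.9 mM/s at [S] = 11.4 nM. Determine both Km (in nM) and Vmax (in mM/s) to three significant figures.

Km = 6.02 nM; Vmax = 145 mM/s

In reciprocal form, 1/v = (Km/Vmax)·(1/[S]) + 1/Vmax. The two points give (1/[S], 1/v) = (0.2463, 0.01712) and (0.08772, 0.01054).
Slope = (0.01712 − 0.01054)/(0.2463 − 0.08772) = 0.04153; intercept = 0.01712 − 0.04153×0.2463 = 0.006895.
Vmax = 1/intercept = 145 mM/s; Km = slope × Vmax = 0.04153 × 145 = 6.02 nM.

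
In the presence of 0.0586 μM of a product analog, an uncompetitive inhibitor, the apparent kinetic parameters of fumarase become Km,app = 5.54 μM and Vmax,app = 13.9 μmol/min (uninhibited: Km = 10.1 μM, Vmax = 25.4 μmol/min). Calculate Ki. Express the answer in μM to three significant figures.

Uncompetitive: Vmax,app = Vmax/α (and Km,app = Km/α) with α = 1 + [I]/Ki.
α = Vmax/Vmax,app = 25.4/13.9 = 1.827.
Since α = 1 + [I]/Ki, [I]/Ki = 1.827 − 1 = 0.8273 and Ki = 0.0586/0.8273 = 0.0708 μM.

0.0708 μM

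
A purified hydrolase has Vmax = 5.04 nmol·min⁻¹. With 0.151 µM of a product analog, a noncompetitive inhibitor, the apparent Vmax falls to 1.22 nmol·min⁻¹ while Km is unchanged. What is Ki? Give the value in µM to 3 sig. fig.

0.0482 µM

Noncompetitive: Vmax,app = Vmax/α with α = 1 + [I]/Ki.
α = Vmax/Vmax,app = 5.04/1.22 = 4.131.
Ki = [I]/(α − 1) = 0.151/3.131 = 0.0482 µM.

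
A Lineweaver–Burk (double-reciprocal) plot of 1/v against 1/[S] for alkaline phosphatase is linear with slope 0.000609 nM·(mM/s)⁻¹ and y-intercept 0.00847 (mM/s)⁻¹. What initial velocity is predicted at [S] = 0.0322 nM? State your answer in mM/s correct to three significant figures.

36.5 mM/s

The y-intercept is 1/Vmax, so Vmax = 1/0.00847 = 118 mM/s.
The slope is Km/Vmax, so Km = 0.000609 × 118 = 0.0719 nM.
Then v = 118 × 0.0322/(0.0719 + 0.0322) = 36.5 mM/s.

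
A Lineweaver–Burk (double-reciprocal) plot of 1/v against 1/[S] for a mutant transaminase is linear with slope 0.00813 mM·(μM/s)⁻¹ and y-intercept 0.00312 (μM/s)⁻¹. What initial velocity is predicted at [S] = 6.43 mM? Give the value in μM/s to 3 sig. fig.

The y-intercept is 1/Vmax, so Vmax = 1/0.00312 = 321 μM/s.
The slope is Km/Vmax, so Km = 0.00813 × 321 = 2.61 mM.
Then v = 321 × 6.43/(2.61 + 6.43) = 228 μM/s.

228 μM/s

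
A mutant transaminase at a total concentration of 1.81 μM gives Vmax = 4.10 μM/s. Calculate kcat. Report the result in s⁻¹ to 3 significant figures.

2.27 s⁻¹

kcat = Vmax/[E]total = 4.10 μM/s / 1.81 μM = 2.27 s⁻¹.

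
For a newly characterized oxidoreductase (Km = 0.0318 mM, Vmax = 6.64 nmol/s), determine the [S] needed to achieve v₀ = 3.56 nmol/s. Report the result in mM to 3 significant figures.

0.0368 mM

The required fractional saturation is v/Vmax = 3.56/6.64 = 0.5361.
Then [S]/(Km+[S]) = 0.5361 ⇒ [S] = 0.0318 × 0.5361/(1 − 0.5361) = 0.0368 mM.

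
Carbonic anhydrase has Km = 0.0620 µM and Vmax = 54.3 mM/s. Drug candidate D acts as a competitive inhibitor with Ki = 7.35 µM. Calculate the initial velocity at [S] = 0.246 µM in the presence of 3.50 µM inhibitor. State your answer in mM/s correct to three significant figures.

39.6 mM/s

α = 1 + [I]/Ki = 1 + 3.50/7.35 = 1.476.
For a competitive inhibitor, Vmax is unchanged and the apparent Km becomes α·Km: Km,app = 0.0915 µM, Vmax,app = 54.3 mM/s.
v = Vmax,app·[S]/(Km,app + [S]) = 54.3 × 0.246/(0.0915 + 0.246) = 39.6 mM/s.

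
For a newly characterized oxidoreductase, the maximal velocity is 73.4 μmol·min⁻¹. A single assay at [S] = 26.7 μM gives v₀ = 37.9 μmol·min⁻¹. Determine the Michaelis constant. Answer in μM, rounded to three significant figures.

25.0 μM

From v = Vmax[S]/(Km+[S]), Km = [S](Vmax − v)/v.
Km = 26.7 × (73.4 − 37.9) / 37.9 = 947.9/37.9 = 25.0 μM.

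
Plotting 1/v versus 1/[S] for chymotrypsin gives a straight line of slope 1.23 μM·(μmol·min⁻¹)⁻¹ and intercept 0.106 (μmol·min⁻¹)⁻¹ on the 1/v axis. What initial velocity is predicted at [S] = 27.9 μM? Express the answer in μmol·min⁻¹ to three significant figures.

6.66 μmol·min⁻¹

The y-intercept is 1/Vmax, so Vmax = 1/0.106 = 9.43 μmol·min⁻¹.
The slope is Km/Vmax, so Km = 1.23 × 9.43 = 11.6 μM.
Then v = 9.43 × 27.9/(11.6 + 27.9) = 6.66 μmol·min⁻¹.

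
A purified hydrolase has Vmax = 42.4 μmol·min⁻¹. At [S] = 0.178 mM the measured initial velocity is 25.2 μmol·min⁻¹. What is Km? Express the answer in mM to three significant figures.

0.121 mM

From v = Vmax[S]/(Km+[S]), Km = [S](Vmax − v)/v.
Km = 0.178 × (42.4 − 25.2) / 25.2 = 3.062/25.2 = 0.121 mM.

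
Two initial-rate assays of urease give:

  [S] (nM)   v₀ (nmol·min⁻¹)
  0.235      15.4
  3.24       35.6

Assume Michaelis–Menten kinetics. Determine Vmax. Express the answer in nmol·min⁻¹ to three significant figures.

39.7 nmol·min⁻¹

In reciprocal form, 1/v = (Km/Vmax)·(1/[S]) + 1/Vmax. The two points give (1/[S], 1/v) = (4.255, 0.06494) and (0.3086, 0.02809).
Slope = (0.06494 − 0.02809)/(4.255 − 0.3086) = 0.009336; intercept = 0.06494 − 0.009336×4.255 = 0.02521.
Vmax = 1/intercept = 39.7 nmol·min⁻¹; Km = slope × Vmax = 0.009336 × 39.7 = 0.370 nM.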